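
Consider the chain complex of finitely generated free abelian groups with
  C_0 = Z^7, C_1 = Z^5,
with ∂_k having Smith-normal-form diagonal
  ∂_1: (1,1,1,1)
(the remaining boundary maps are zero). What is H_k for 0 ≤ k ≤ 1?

H_0: b_0 = 7 − 0 − 4 = 3; torsion from ∂_1 factors > 1: none. So H_0 ≅ Z^3.
H_1: b_1 = 5 − 4 − 0 = 1; torsion from ∂_2 factors > 1: none. So H_1 ≅ Z.

H_0 ≅ Z^3,  H_1 ≅ Z.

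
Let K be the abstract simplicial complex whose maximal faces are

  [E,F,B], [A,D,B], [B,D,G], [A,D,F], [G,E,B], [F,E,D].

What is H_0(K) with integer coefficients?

Fix the vertex order A < B < D < E < F < G and write every simplex with vertices in increasing order. Then dim K = 2 and the simplices of K are:

  0-simplices (6): A, B, D, E, F, G
  1-simplices (12): AB, AD, AF, BD, BE, BF, BG, DE, DF, DG, EF, EG
  2-simplices (6): ABD, ADF, BDG, BEF, BEG, DEF

so the chain groups are C_0 ≅ Z^6, C_1 ≅ Z^12, C_2 ≅ Z^6.

The boundary map ∂_1: C_1 → C_0 is given by ∂[p,q] = [q] − [p].
This gives a 6×12 integer matrix of rank 5; reducing to Smith normal form yields diagonal entries (1,1,1,1,1).

∂_2: C_2 → C_1 sends each 2-simplex [p,q,r] to [q,r] − [p,r] + [p,q]. For instance
  ∂BDG = DG − BG + BD,
  ∂BEG = EG − BG + BE.
The resulting 12×6 matrix has rank 6, and its Smith normal form has invariant factors (1,1,1,1,1,1).

From H_k ≅ ker(∂_k) / im(∂_{k+1}) we obtain:

  H_0: rank C_0 − rank ∂_1 = 6 − 5 = 1, and the invariant factors of ∂_1 are all 1, so H_0 = Z.

H_0 = Z.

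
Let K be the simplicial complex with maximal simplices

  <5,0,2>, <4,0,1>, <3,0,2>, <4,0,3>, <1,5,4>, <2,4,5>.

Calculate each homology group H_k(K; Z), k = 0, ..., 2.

Fix the vertex order 0 < 1 < 2 < 3 < 4 < 5 and write every simplex with vertices in increasing order. Then dim K = 2 and the simplices of K are:

  0-simplices (6): [0], [1], [2], [3], [4], [5]
  1-simplices (12): [0,1], [0,2], [0,3], [0,4], [0,5], [1,4], [1,5], [2,3], [2,4], [2,5], [3,4], [4,5]
  2-simplices (6): [0,1,4], [0,2,3], [0,2,5], [0,3,4], [1,4,5], [2,4,5]

giving chain groups C_0 ≅ Z^6, C_1 ≅ Z^12, C_2 ≅ Z^6.

∂_1: C_1 → C_0 is given by ∂[p,q] = [q] − [p]. For instance
  ∂[1,5] = [5] − [1].
As a 6×12 matrix over Z this has rank 5, with invariant factors (1,1,1,1,1).

The boundary map ∂_2: C_2 → C_1 maps a triangle to the signed sum of its edges. For instance
  ∂[2,4,5] = [4,5] − [2,5] + [2,4],
  ∂[1,4,5] = [4,5] − [1,5] + [1,4].
As a 12×6 matrix over Z this has rank 6, with invariant factors (1,1,1,1,1,1).

Reading off H_k = ker ∂_k / im ∂_{k+1}:

  H_0: rank C_0 − rank ∂_1 = 6 − 5 = 1, and the invariant factors of ∂_1 are all 1, so H_0 ≅ Z.
  H_1: rank ker ∂_1 − rank ∂_2 = (12 − 5) − 6 = 1, and the invariant factors of ∂_2 are all 1, so H_1 ≅ Z.
  H_2: rank ker ∂_2 − rank ∂_3 = (6 − 6) − 0 = 0, and there is no ∂_3, so H_2 ≅ 0.

(K is a triangulation of the cylinder S^1 x I.)

H_0 ≅ Z,  H_1 ≅ Z,  H_2 = 0.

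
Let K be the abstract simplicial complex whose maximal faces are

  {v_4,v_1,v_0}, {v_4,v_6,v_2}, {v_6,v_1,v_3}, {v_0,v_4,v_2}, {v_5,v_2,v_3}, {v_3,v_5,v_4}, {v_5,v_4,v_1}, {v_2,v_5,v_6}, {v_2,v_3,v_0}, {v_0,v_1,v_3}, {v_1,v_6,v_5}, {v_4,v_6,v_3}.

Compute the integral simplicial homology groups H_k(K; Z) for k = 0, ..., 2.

K has 7 vertices, 18 edges, 12 triangles.
rank ∂_0 = 0, rank ∂_1 = 6 ⇒ b_0 = 7 − 0 − 6 = 1; all invariant factors of ∂_1 are 1 so no torsion. So H_0 = Z.
rank ∂_1 = 6, rank ∂_2 = 12 ⇒ b_1 = 18 − 6 − 12 = 0; ∂_2 has invariant factor(s) [2] giving torsion. So H_1 = Z/2.
rank ∂_2 = 12, rank ∂_3 = 0 ⇒ b_2 = 12 − 12 − 0 = 0. So H_2 = 0.

H_0 ≅ Z,  H_1 ≅ Z/2,  H_2 = 0.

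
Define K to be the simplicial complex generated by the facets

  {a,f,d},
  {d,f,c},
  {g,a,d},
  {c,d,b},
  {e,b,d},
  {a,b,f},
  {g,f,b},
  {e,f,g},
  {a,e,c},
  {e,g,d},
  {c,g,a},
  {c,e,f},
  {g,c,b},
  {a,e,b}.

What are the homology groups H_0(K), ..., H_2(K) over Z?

We work with the vertex ordering a < b < c < d < e < f < g. The simplices of K, each written with vertices in increasing order, are:

  0-simplices (7): a, b, c, d, e, f, g
  1-simplices (21): ab, ac, ad, ae, af, ag, bc, bd, be, bf, bg, cd, ce, cf, cg, de, df, dg, ef, eg, fg
  2-simplices (14): abe, abf, ace, acg, adf, adg, bcd, bcg, bde, bfg, cdf, cef, deg, efg

Hence C_0 ≅ Z^7, C_1 ≅ Z^21, C_2 ≅ Z^14.

The boundary map ∂_1: C_1 → C_0 sends each edge [p,q] (with p < q) to q − p. For instance
  ∂cd = d − c.
The resulting 7×21 matrix has rank 6, and its Smith normal form has invariant factors (1,1,1,1,1,1).

∂_2: C_2 → C_1 sends each 2-simplex [p,q,r] to [q,r] − [p,r] + [p,q]. For instance
  ∂cef = ef − cf + ce,
  ∂abf = bf − af + ab.
This gives a 21×14 integer matrix of rank 13; reducing to Smith normal form yields diagonal entries (1,1,1,1,1,1,1,1,1,1,1,1,1).

Computing H_k = (kernel of ∂_k) / (image of ∂_{k+1}):

  H_0: rank C_0 − rank ∂_1 = 7 − 6 = 1, and the invariant factors of ∂_1 are all 1, so H_0 = Z.
  H_1: rank ker ∂_1 − rank ∂_2 = (21 − 6) − 13 = 2, and the invariant factors of ∂_2 are all 1, so H_1 = Z^2.
  H_2: rank ker ∂_2 − rank ∂_3 = (14 − 13) − 0 = 1, and there is no ∂_3, so H_2 = Z.

As a check, the Euler characteristic is 7 − 21 + 14 = 0, which agrees with 1 − 2 + 1 = 0.
(K is a triangulation of the torus T^2.)

H_0 ≅ Z,  H_1 ≅ Z^2,  H_2 ≅ Z.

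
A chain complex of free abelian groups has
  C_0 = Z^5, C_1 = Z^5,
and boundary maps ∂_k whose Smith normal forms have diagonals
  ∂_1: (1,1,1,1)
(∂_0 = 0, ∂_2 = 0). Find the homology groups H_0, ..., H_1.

H_0 ≅ Z,  H_1 ≅ Z.

H_0: b_0 = 5 − 0 − 4 = 1; torsion from ∂_1 factors > 1: none. So H_0 ≅ Z.
H_1: b_1 = 5 − 4 − 0 = 1; torsion from ∂_2 factors > 1: none. So H_1 ≅ Z.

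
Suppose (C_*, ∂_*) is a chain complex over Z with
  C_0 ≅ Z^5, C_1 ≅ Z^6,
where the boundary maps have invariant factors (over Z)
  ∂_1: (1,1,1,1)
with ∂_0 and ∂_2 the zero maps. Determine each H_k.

H_0 = Z,  H_1 = Z^2.

H_0: b_0 = 5 − 0 − 4 = 1; torsion from ∂_1 factors > 1: none. So H_0 = Z.
H_1: b_1 = 6 − 4 − 0 = 2; torsion from ∂_2 factors > 1: none. So H_1 = Z^2.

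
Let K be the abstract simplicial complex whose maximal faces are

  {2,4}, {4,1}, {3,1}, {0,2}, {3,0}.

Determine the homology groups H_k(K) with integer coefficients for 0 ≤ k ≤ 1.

H_0 = Z,  H_1 = Z.

Fix the vertex order 0 < 1 < 2 < 3 < 4 and write every simplex with vertices in increasing order. Then dim K = 1 and the simplices of K are:

  0-simplices (5): [0], [1], [2], [3], [4]
  1-simplices (5): [0,2], [0,3], [1,3], [1,4], [2,4]

so the chain groups are C_0 ≅ Z^5, C_1 ≅ Z^5.

∂_1: C_1 → C_0 sends each edge [p,q] (with p < q) to q − p.
As a 5×5 matrix over Z this has rank 4, with invariant factors (1,1,1,1).

From H_k ≅ ker(∂_k) / im(∂_{k+1}) we obtain:

  H_0: rank C_0 − rank ∂_1 = 5 − 4 = 1, and the invariant factors of ∂_1 are all 1, so H_0 = Z.
  H_1: rank ker ∂_1 − rank ∂_2 = (5 − 4) − 0 = 1, and there is no ∂_2, so H_1 = Z.

As a check, the Euler characteristic is 5 − 5 = 0, which agrees with 1 − 1 = 0.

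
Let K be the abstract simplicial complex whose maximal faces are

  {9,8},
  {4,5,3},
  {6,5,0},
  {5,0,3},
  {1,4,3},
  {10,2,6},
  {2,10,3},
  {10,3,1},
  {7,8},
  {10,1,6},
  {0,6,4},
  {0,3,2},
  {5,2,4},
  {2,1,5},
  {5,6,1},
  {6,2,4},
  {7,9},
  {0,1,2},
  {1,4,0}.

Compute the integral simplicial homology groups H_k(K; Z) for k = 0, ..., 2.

We work with the vertex ordering 0 < 1 < 2 < 3 < 4 < 5 < 6 < 7 < 8 < 9 < 10. The simplices of K, each written with vertices in increasing order, are:

  0-simplices (11): [0], [1], [2], [3], [4], [5], [6], [7], [8], [9], [10]
  1-simplices (27): (27 of them)
  2-simplices (16): [0,1,2], [0,1,4], [0,2,3], [0,3,5], [0,4,6], [0,5,6], [1,2,5], [1,3,4], [1,3,10], [1,5,6], [1,6,10], [2,3,10], [2,4,5], [2,4,6], [2,6,10], [3,4,5]

giving chain groups C_0 ≅ Z^11, C_1 ≅ Z^27, C_2 ≅ Z^16.

∂_1: C_1 → C_0 sends each edge [p,q] (with p < q) to q − p. For instance
  ∂[0,2] = [2] − [0].
The 11×27 boundary matrix has rank 9 and Smith normal form diag(1,1,1,1,1,1,1,1,1).

∂_2: C_2 → C_1 sends each 2-simplex [p,q,r] to [q,r] − [p,r] + [p,q]. For instance
  ∂[1,2,5] = [2,5] − [1,5] + [1,2],
  ∂[1,3,4] = [3,4] − [1,4] + [1,3].
The resulting 27×16 matrix has rank 15, and its Smith normal form has invariant factors (1,1,1,1,1,1,1,1,1,1,1,1,1,1,1).

Now H_k = ker ∂_k / im ∂_{k+1}, so:

  H_0: rank C_0 − rank ∂_1 = 11 − 9 = 2, and the invariant factors of ∂_1 are all 1, so H_0 = Z^2.
  H_1: rank ker ∂_1 − rank ∂_2 = (27 − 9) − 15 = 3, and the invariant factors of ∂_2 are all 1, so H_1 = Z^3.
  H_2: rank ker ∂_2 − rank ∂_3 = (16 − 15) − 0 = 1, and there is no ∂_3, so H_2 = Z.

As a check, the Euler characteristic is 11 − 27 + 16 = 0, which agrees with 2 − 3 + 1 = 0.
(K is a triangulation of the disjoint union of the circle S^1 and the torus T^2.)

H_0 = Z^2,  H_1 = Z^3,  H_2 = Z.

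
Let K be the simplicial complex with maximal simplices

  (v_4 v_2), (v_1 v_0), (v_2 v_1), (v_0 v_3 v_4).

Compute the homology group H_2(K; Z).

Take the total order v_0 < v_1 < v_2 < v_3 < v_4 on the vertex set. Then K (dimension 2) consists of the simplices:

  0-simplices (5): [v_0], [v_1], [v_2], [v_3], [v_4]
  1-simplices (6): [v_0,v_1], [v_0,v_3], [v_0,v_4], [v_1,v_2], [v_2,v_4], [v_3,v_4]
  2-simplices (1): [v_0,v_3,v_4]

so the chain groups are C_0 ≅ Z^5, C_1 ≅ Z^6, C_2 ≅ Z^1.

Boundary ∂_1: C_1 → C_0 sends each edge [p,q] (with p < q) to q − p. For instance
  ∂[v_0,v_3] = [v_3] − [v_0].
The 5×6 boundary matrix has rank 4 and Smith normal form diag(1,1,1,1).

Boundary ∂_2: C_2 → C_1 sends each 2-simplex [p,q,r] to [q,r] − [p,r] + [p,q]. For instance
  ∂[v_0,v_3,v_4] = [v_3,v_4] − [v_0,v_4] + [v_0,v_3].
The 6×1 boundary matrix has rank 1 and Smith normal form diag(1).

Reading off H_k = ker ∂_k / im ∂_{k+1}:

  H_2: rank ker ∂_2 − rank ∂_3 = (1 − 1) − 0 = 0, and there is no ∂_3, so H_2 ≅ 0.

H_2 ≅ 0.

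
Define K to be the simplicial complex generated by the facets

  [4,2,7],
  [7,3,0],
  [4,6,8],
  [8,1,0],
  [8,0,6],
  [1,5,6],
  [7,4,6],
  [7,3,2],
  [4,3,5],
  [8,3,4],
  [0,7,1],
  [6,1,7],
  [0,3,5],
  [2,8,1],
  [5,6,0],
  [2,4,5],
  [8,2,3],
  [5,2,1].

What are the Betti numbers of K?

b_0 = 1, b_1 = 1, b_2 = 0.

Fix the vertex order 0 < 1 < 2 < 3 < 4 < 5 < 6 < 7 < 8 and write every simplex with vertices in increasing order. Then dim K = 2 and the simplices of K are:

  0-simplices (9): [0], [1], [2], [3], [4], [5], [6], [7], [8]
  1-simplices (27): (27 of them)
  2-simplices (18): [0,1,7], [0,1,8], [0,3,5], [0,3,7], [0,5,6], [0,6,8], [1,2,5], [1,2,8], [1,5,6], [1,6,7], [2,3,7], [2,3,8], [2,4,5], [2,4,7], [3,4,5], [3,4,8], [4,6,7], [4,6,8]

Hence C_0 ≅ Z^9, C_1 ≅ Z^27, C_2 ≅ Z^18.

The boundary map ∂_1: C_1 → C_0 sends each edge [p,q] (with p < q) to q − p. For instance
  ∂[6,7] = [7] − [6].
The 9×27 boundary matrix has rank 8 and Smith normal form diag(1,1,1,1,1,1,1,1).

The boundary map ∂_2: C_2 → C_1 sends each 2-simplex [p,q,r] to [q,r] − [p,r] + [p,q]. For instance
  ∂[2,3,7] = [3,7] − [2,7] + [2,3],
  ∂[1,2,8] = [2,8] − [1,8] + [1,2].
The resulting 27×18 matrix has rank 18, and its Smith normal form has invariant factors (1,1,1,1,1,1,1,1,1,1,1,1,1,1,1,1,1,2).

From H_k ≅ ker(∂_k) / im(∂_{k+1}) we obtain:

  H_0: rank C_0 − rank ∂_1 = 9 − 8 = 1, and the invariant factors of ∂_1 are all 1, so H_0 = Z.
  H_1: rank ker ∂_1 − rank ∂_2 = (27 − 8) − 18 = 1, and ∂_2 has invariant factor 2 > 1, so H_1 = Z ⊕ Z/2.
  H_2: rank ker ∂_2 − rank ∂_3 = (18 − 18) − 0 = 0, and there is no ∂_3, so H_2 = 0.

Hence the Betti numbers are b_0 = 1, b_1 = 1, b_2 = 0.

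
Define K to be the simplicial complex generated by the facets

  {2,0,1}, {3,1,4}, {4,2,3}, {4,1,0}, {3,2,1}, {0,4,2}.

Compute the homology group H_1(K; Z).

Take the total order 0 < 1 < 2 < 3 < 4 on the vertex set. Then K (dimension 2) consists of the simplices:

  0-simplices (5): [0], [1], [2], [3], [4]
  1-simplices (9): [0,1], [0,2], [0,4], [1,2], [1,3], [1,4], [2,3], [2,4], [3,4]
  2-simplices (6): [0,1,2], [0,1,4], [0,2,4], [1,2,3], [1,3,4], [2,3,4]

Hence C_0 ≅ Z^5, C_1 ≅ Z^9, C_2 ≅ Z^6.

The boundary map ∂_1: C_1 → C_0 maps an edge to its endpoints' difference, ∂[p,q] = q − p.
This gives a 5×9 integer matrix of rank 4; reducing to Smith normal form yields diagonal entries (1,1,1,1).

∂_2: C_2 → C_1 acts by ∂[p,q,r] = [q,r] − [p,r] + [p,q]. For instance
  ∂[1,3,4] = [3,4] − [1,4] + [1,3],
  ∂[2,3,4] = [3,4] − [2,4] + [2,3].
As a 9×6 matrix over Z this has rank 5, with invariant factors (1,1,1,1,1).

Reading off H_k = ker ∂_k / im ∂_{k+1}:

  H_1: rank ker ∂_1 − rank ∂_2 = (9 − 4) − 5 = 0, and the invariant factors of ∂_2 are all 1, so H_1 ≅ 0.

(K is a triangulation of the 2-sphere S^2.)

H_1 = 0.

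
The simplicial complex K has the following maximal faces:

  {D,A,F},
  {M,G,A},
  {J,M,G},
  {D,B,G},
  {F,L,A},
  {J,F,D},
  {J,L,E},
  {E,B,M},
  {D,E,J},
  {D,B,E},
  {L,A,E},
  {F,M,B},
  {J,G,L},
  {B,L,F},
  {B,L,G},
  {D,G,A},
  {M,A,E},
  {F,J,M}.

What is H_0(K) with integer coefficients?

K has 9 vertices, 27 edges, 18 triangles.
rank ∂_0 = 0, rank ∂_1 = 8 ⇒ b_0 = 9 − 0 − 8 = 1; all invariant factors of ∂_1 are 1 so no torsion. So H_0 ≅ Z.

H_0 ≅ Z.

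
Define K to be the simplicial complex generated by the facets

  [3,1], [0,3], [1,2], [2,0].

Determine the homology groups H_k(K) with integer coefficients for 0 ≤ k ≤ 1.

Fix the vertex order 0 < 1 < 2 < 3 and write every simplex with vertices in increasing order. Then dim K = 1 and the simplices of K are:

  0-simplices (4): [0], [1], [2], [3]
  1-simplices (4): [0,2], [0,3], [1,2], [1,3]

giving chain groups C_0 ≅ Z^4, C_1 ≅ Z^4.

∂_1: C_1 → C_0 sends each edge [p,q] (with p < q) to q − p. For instance
  ∂[1,3] = [3] − [1].
As a 4×4 matrix over Z this has rank 3, with invariant factors (1,1,1).

Computing H_k = (kernel of ∂_k) / (image of ∂_{k+1}):

  H_0: rank C_0 − rank ∂_1 = 4 − 3 = 1, and the invariant factors of ∂_1 are all 1, so H_0 ≅ Z.
  H_1: rank ker ∂_1 − rank ∂_2 = (4 − 3) − 0 = 1, and there is no ∂_2, so H_1 ≅ Z.

(K is a triangulation of the circle S^1.)

H_0 ≅ Z,  H_1 ≅ Z.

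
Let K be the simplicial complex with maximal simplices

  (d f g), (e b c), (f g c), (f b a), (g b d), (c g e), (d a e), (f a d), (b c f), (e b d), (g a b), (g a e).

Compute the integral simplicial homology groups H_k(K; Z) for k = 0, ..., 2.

Order the vertices as a < b < c < d < e < f < g. Listing each simplex with vertices in this order, K has dimension 2 with simplices:

  0-simplices (7): a, b, c, d, e, f, g
  1-simplices (18): ab, ad, ae, af, ag, bc, bd, be, bf, bg, ce, cf, cg, de, df, dg, eg, fg
  2-simplices (12): abf, abg, ade, adf, aeg, bce, bcf, bde, bdg, ceg, cfg, dfg

so the chain groups are C_0 ≅ Z^7, C_1 ≅ Z^18, C_2 ≅ Z^12.

∂_1: C_1 → C_0 is given by ∂[p,q] = [q] − [p].
The 7×18 boundary matrix has rank 6 and Smith normal form diag(1,1,1,1,1,1).

The boundary map ∂_2: C_2 → C_1 acts by ∂[p,q,r] = [q,r] − [p,r] + [p,q]. For instance
  ∂ade = de − ae + ad,
  ∂bcf = cf − bf + bc.
This gives a 18×12 integer matrix of rank 12; reducing to Smith normal form yields diagonal entries (1,1,1,1,1,1,1,1,1,1,1,2).

From H_k ≅ ker(∂_k) / im(∂_{k+1}) we obtain:

  H_0: rank C_0 − rank ∂_1 = 7 − 6 = 1, and the invariant factors of ∂_1 are all 1, so H_0 = Z.
  H_1: rank ker ∂_1 − rank ∂_2 = (18 − 6) − 12 = 0, and ∂_2 has invariant factor 2 > 1, so H_1 = Z/2Z.
  H_2: rank ker ∂_2 − rank ∂_3 = (12 − 12) − 0 = 0, and there is no ∂_3, so H_2 = 0.

As a check, the Euler characteristic is 7 − 18 + 12 = 1, which agrees with 1 − 0 + 0 = 1.
(K is a triangulation of the real projective plane RP^2.)

H_0 ≅ Z,  H_1 ≅ Z/2Z,  H_2 = 0.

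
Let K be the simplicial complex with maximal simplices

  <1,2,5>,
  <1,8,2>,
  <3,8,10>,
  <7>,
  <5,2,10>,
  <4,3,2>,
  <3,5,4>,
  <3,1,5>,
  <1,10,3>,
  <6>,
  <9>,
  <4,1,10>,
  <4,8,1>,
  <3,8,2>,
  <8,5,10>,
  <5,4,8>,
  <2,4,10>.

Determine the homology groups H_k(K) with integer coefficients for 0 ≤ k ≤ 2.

We work with the vertex ordering 1 < 2 < 3 < 4 < 5 < 6 < 7 < 8 < 9 < 10. The simplices of K, each written with vertices in increasing order, are:

  0-simplices (10): [1], [2], [3], [4], [5], [6], [7], [8], [9], [10]
  1-simplices (21): [1,2], [1,3], [1,4], [1,5], [1,8], [1,10], [2,3], [2,4], [2,5], [2,8], [2,10], [3,4], [3,5], [3,8], [3,10], [4,5], [4,8], [4,10], [5,8], [5,10], [8,10]
  2-simplices (14): [1,2,5], [1,2,8], [1,3,5], [1,3,10], [1,4,8], [1,4,10], [2,3,4], [2,3,8], [2,4,10], [2,5,10], [3,4,5], [3,8,10], [4,5,8], [5,8,10]

giving chain groups C_0 ≅ Z^10, C_1 ≅ Z^21, C_2 ≅ Z^14.

Boundary ∂_1: C_1 → C_0 is given by ∂[p,q] = [q] − [p]. For instance
  ∂[4,8] = [8] − [4].
The resulting 10×21 matrix has rank 6, and its Smith normal form has invariant factors (1,1,1,1,1,1).

Boundary ∂_2: C_2 → C_1 sends each 2-simplex [p,q,r] to [q,r] − [p,r] + [p,q]. For instance
  ∂[5,8,10] = [8,10] − [5,10] + [5,8],
  ∂[1,4,10] = [4,10] − [1,10] + [1,4].
The 21×14 boundary matrix has rank 13 and Smith normal form diag(1,1,1,1,1,1,1,1,1,1,1,1,1).

Now H_k = ker ∂_k / im ∂_{k+1}, so:

  H_0: rank C_0 − rank ∂_1 = 10 − 6 = 4, and the invariant factors of ∂_1 are all 1, so H_0 = Z^4.
  H_1: rank ker ∂_1 − rank ∂_2 = (21 − 6) − 13 = 2, and the invariant factors of ∂_2 are all 1, so H_1 = Z^2.
  H_2: rank ker ∂_2 − rank ∂_3 = (14 − 13) − 0 = 1, and there is no ∂_3, so H_2 = Z.

(K is a triangulation of the disjoint union of a set of 3 points and the torus T^2.)

H_0 = Z^4,  H_1 = Z^2,  H_2 = Z.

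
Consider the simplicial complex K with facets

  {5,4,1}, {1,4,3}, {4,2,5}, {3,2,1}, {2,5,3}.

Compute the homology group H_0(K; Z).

H_0 = Z.

K has 5 vertices, 10 edges, 5 triangles.
rank ∂_0 = 0, rank ∂_1 = 4 ⇒ b_0 = 5 − 0 − 4 = 1; all invariant factors of ∂_1 are 1 so no torsion. So H_0 = Z.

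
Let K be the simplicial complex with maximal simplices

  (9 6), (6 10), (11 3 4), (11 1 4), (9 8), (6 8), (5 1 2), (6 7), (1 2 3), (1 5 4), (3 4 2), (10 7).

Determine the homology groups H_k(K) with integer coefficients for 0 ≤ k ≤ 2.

Fix the vertex order 1 < 2 < 3 < 4 < 5 < 6 < 7 < 8 < 9 < 10 < 11 and write every simplex with vertices in increasing order. Then dim K = 2 and the simplices of K are:

  0-simplices (11): [1], [2], [3], [4], [5], [6], [7], [8], [9], [10], [11]
  1-simplices (18): [1,2], [1,3], [1,4], [1,5], [1,11], [2,3], [2,4], [2,5], [3,4], [3,11], [4,5], [4,11], [6,7], [6,8], [6,9], [6,10], [7,10], [8,9]
  2-simplices (6): [1,2,3], [1,2,5], [1,4,5], [1,4,11], [2,3,4], [3,4,11]

so the chain groups are C_0 ≅ Z^11, C_1 ≅ Z^18, C_2 ≅ Z^6.

Boundary ∂_1: C_1 → C_0 sends each edge [p,q] (with p < q) to q − p. For instance
  ∂[2,4] = [4] − [2].
As a 11×18 matrix over Z this has rank 9, with invariant factors (1,1,1,1,1,1,1,1,1).

The boundary map ∂_2: C_2 → C_1 maps a triangle to the signed sum of its edges. For instance
  ∂[1,4,5] = [4,5] − [1,5] + [1,4],
  ∂[1,4,11] = [4,11] − [1,11] + [1,4].
This gives a 18×6 integer matrix of rank 6; reducing to Smith normal form yields diagonal entries (1,1,1,1,1,1).

Computing H_k = (kernel of ∂_k) / (image of ∂_{k+1}):

  H_0: rank C_0 − rank ∂_1 = 11 − 9 = 2, and the invariant factors of ∂_1 are all 1, so H_0 ≅ Z^2.
  H_1: rank ker ∂_1 − rank ∂_2 = (18 − 9) − 6 = 3, and the invariant factors of ∂_2 are all 1, so H_1 ≅ Z^3.
  H_2: rank ker ∂_2 − rank ∂_3 = (6 − 6) − 0 = 0, and there is no ∂_3, so H_2 ≅ 0.

(K is a triangulation of the disjoint union of a wedge of 2 circles and the cylinder S^1 x I.)

H_0 ≅ Z^2,  H_1 ≅ Z^3,  H_2 = 0.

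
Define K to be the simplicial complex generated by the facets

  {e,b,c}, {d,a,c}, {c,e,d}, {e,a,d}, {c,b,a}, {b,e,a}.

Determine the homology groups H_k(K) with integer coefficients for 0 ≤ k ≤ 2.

Fix the vertex order a < b < c < d < e and write every simplex with vertices in increasing order. Then dim K = 2 and the simplices of K are:

  0-simplices (5): a, b, c, d, e
  1-simplices (9): ab, ac, ad, ae, bc, be, cd, ce, de
  2-simplices (6): abc, abe, acd, ade, bce, cde

giving chain groups C_0 ≅ Z^5, C_1 ≅ Z^9, C_2 ≅ Z^6.

∂_1: C_1 → C_0 is given by ∂[p,q] = [q] − [p]. For instance
  ∂ad = d − a.
The resulting 5×9 matrix has rank 4, and its Smith normal form has invariant factors (1,1,1,1).

Boundary ∂_2: C_2 → C_1 sends each 2-simplex [p,q,r] to [q,r] − [p,r] + [p,q]. For instance
  ∂bce = ce − be + bc,
  ∂abe = be − ae + ab.
This gives a 9×6 integer matrix of rank 5; reducing to Smith normal form yields diagonal entries (1,1,1,1,1).

Now H_k = ker ∂_k / im ∂_{k+1}, so:

  H_0: rank C_0 − rank ∂_1 = 5 − 4 = 1, and the invariant factors of ∂_1 are all 1, so H_0 ≅ Z.
  H_1: rank ker ∂_1 − rank ∂_2 = (9 − 4) − 5 = 0, and the invariant factors of ∂_2 are all 1, so H_1 ≅ 0.
  H_2: rank ker ∂_2 − rank ∂_3 = (6 − 5) − 0 = 1, and there is no ∂_3, so H_2 ≅ Z.

H_0 = Z,  H_1 = 0,  H_2 = Z.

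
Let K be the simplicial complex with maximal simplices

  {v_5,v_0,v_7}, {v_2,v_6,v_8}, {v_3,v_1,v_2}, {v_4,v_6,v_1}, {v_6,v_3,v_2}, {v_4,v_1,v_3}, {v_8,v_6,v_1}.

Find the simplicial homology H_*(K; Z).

Fix the vertex order v_0 < v_1 < v_2 < v_3 < v_4 < v_5 < v_6 < v_7 < v_8 and write every simplex with vertices in increasing order. Then dim K = 2 and the simplices of K are:

  0-simplices (9): [v_0], [v_1], [v_2], [v_3], [v_4], [v_5], [v_6], [v_7], [v_8]
  1-simplices (15): (15 of them)
  2-simplices (7): [v_0,v_5,v_7], [v_1,v_2,v_3], [v_1,v_3,v_4], [v_1,v_4,v_6], [v_1,v_6,v_8], [v_2,v_3,v_6], [v_2,v_6,v_8]

Hence C_0 ≅ Z^9, C_1 ≅ Z^15, C_2 ≅ Z^7.

The boundary map ∂_1: C_1 → C_0 sends each edge [p,q] (with p < q) to q − p.
The 9×15 boundary matrix has rank 7 and Smith normal form diag(1,1,1,1,1,1,1).

∂_2: C_2 → C_1 acts by ∂[p,q,r] = [q,r] − [p,r] + [p,q]. For instance
  ∂[v_0,v_5,v_7] = [v_5,v_7] − [v_0,v_7] + [v_0,v_5],
  ∂[v_1,v_4,v_6] = [v_4,v_6] − [v_1,v_6] + [v_1,v_4].
This gives a 15×7 integer matrix of rank 7; reducing to Smith normal form yields diagonal entries (1,1,1,1,1,1,1).

Reading off H_k = ker ∂_k / im ∂_{k+1}:

  H_0: rank C_0 − rank ∂_1 = 9 − 7 = 2, and the invariant factors of ∂_1 are all 1, so H_0 ≅ Z^2.
  H_1: rank ker ∂_1 − rank ∂_2 = (15 − 7) − 7 = 1, and the invariant factors of ∂_2 are all 1, so H_1 ≅ Z.
  H_2: rank ker ∂_2 − rank ∂_3 = (7 − 7) − 0 = 0, and there is no ∂_3, so H_2 ≅ 0.

As a check, the Euler characteristic is 9 − 15 + 7 = 1, which agrees with 2 − 1 + 0 = 1.

H_0 = Z^2,  H_1 = Z,  H_2 = 0.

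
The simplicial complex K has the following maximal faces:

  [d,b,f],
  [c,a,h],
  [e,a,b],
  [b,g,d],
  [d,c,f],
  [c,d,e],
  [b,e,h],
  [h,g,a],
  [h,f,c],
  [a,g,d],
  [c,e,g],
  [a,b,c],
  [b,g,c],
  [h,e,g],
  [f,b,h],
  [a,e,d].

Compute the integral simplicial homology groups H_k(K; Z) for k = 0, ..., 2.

H_0 ≅ Z,  H_1 ≅ Z^2,  H_2 ≅ Z.

Order the vertices as a < b < c < d < e < f < g < h. Listing each simplex with vertices in this order, K has dimension 2 with simplices:

  0-simplices (8): a, b, c, d, e, f, g, h
  1-simplices (24): ab, ac, ad, ae, ag, ah, bc, bd, be, bf, bg, bh, cd, ce, cf, cg, ch, de, df, dg, eg, eh, fh, gh
  2-simplices (16): abc, abe, ach, ade, adg, agh, bcg, bdf, bdg, beh, bfh, cde, cdf, ceg, cfh, egh

Hence C_0 ≅ Z^8, C_1 ≅ Z^24, C_2 ≅ Z^16.

Boundary ∂_1: C_1 → C_0 sends each edge [p,q] (with p < q) to q − p.
The 8×24 boundary matrix has rank 7 and Smith normal form diag(1,1,1,1,1,1,1).

The boundary map ∂_2: C_2 → C_1 maps a triangle to the signed sum of its edges. For instance
  ∂cde = de − ce + cd,
  ∂bdf = df − bf + bd.
The 24×16 boundary matrix has rank 15 and Smith normal form diag(1,1,1,1,1,1,1,1,1,1,1,1,1,1,1).

Computing H_k = (kernel of ∂_k) / (image of ∂_{k+1}):

  H_0: rank C_0 − rank ∂_1 = 8 − 7 = 1, and the invariant factors of ∂_1 are all 1, so H_0 = Z.
  H_1: rank ker ∂_1 − rank ∂_2 = (24 − 7) − 15 = 2, and the invariant factors of ∂_2 are all 1, so H_1 = Z^2.
  H_2: rank ker ∂_2 − rank ∂_3 = (16 − 15) − 0 = 1, and there is no ∂_3, so H_2 = Z.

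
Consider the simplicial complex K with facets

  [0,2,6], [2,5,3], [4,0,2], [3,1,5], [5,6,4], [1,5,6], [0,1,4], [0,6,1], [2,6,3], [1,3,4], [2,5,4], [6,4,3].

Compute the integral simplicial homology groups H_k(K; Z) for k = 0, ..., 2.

K has 7 vertices, 18 edges, 12 triangles.
rank ∂_0 = 0, rank ∂_1 = 6 ⇒ b_0 = 7 − 0 − 6 = 1; all invariant factors of ∂_1 are 1 so no torsion. So H_0 ≅ Z.
rank ∂_1 = 6, rank ∂_2 = 12 ⇒ b_1 = 18 − 6 − 12 = 0; ∂_2 has invariant factor(s) [2] giving torsion. So H_1 ≅ Z/2Z.
rank ∂_2 = 12, rank ∂_3 = 0 ⇒ b_2 = 12 − 12 − 0 = 0. So H_2 ≅ 0.

H_0 = Z,  H_1 = Z/2Z,  H_2 = 0.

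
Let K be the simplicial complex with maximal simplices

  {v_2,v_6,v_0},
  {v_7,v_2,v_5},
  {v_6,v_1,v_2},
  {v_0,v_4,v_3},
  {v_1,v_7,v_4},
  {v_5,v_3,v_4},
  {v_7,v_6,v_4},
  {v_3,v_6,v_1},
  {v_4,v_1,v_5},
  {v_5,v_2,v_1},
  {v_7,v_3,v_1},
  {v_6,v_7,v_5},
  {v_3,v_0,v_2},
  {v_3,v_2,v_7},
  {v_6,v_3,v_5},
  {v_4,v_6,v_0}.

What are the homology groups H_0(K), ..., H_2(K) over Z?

Take the total order v_0 < v_1 < v_2 < v_3 < v_4 < v_5 < v_6 < v_7 on the vertex set. Then K (dimension 2) consists of the simplices:

  0-simplices (8): [v_0], [v_1], [v_2], [v_3], [v_4], [v_5], [v_6], [v_7]
  1-simplices (24): (24 of them)
  2-simplices (16): (16 of them)

Hence C_0 ≅ Z^8, C_1 ≅ Z^24, C_2 ≅ Z^16.

The boundary map ∂_1: C_1 → C_0 is given by ∂[p,q] = [q] − [p]. For instance
  ∂[v_4,v_7] = [v_7] − [v_4].
As a 8×24 matrix over Z this has rank 7, with invariant factors (1,1,1,1,1,1,1).

∂_2: C_2 → C_1 sends each 2-simplex [p,q,r] to [q,r] − [p,r] + [p,q]. For instance
  ∂[v_2,v_5,v_7] = [v_5,v_7] − [v_2,v_7] + [v_2,v_5],
  ∂[v_1,v_3,v_7] = [v_3,v_7] − [v_1,v_7] + [v_1,v_3].
This gives a 24×16 integer matrix of rank 15; reducing to Smith normal form yields diagonal entries (1,1,1,1,1,1,1,1,1,1,1,1,1,1,1).

Computing H_k = (kernel of ∂_k) / (image of ∂_{k+1}):

  H_0: rank C_0 − rank ∂_1 = 8 − 7 = 1, and the invariant factors of ∂_1 are all 1, so H_0 ≅ Z.
  H_1: rank ker ∂_1 − rank ∂_2 = (24 − 7) − 15 = 2, and the invariant factors of ∂_2 are all 1, so H_1 ≅ Z^2.
  H_2: rank ker ∂_2 − rank ∂_3 = (16 − 15) − 0 = 1, and there is no ∂_3, so H_2 ≅ Z.

H_0 ≅ Z,  H_1 ≅ Z^2,  H_2 ≅ Z.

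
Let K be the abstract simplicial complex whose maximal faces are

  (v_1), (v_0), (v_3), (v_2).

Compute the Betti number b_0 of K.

b_0 = 4.

Order the vertices as v_0 < v_1 < v_2 < v_3. Listing each simplex with vertices in this order, K has dimension 0 with simplices:

  0-simplices (4): [v_0], [v_1], [v_2], [v_3]

Hence C_0 ≅ Z^4.

Computing H_k = (kernel of ∂_k) / (image of ∂_{k+1}):

  H_0: rank C_0 − rank ∂_1 = 4 − 0 = 4, and there is no ∂_1, so H_0 ≅ Z^4.

(K is a triangulation of a set of 4 points.)

Hence the Betti numbers are b_0 = 4.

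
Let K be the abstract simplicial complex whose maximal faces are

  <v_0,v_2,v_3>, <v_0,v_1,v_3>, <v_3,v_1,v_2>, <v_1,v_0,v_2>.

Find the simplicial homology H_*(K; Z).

H_0 = Z,  H_1 = 0,  H_2 = Z.

Fix the vertex order v_0 < v_1 < v_2 < v_3 and write every simplex with vertices in increasing order. Then dim K = 2 and the simplices of K are:

  0-simplices (4): [v_0], [v_1], [v_2], [v_3]
  1-simplices (6): [v_0,v_1], [v_0,v_2], [v_0,v_3], [v_1,v_2], [v_1,v_3], [v_2,v_3]
  2-simplices (4): [v_0,v_1,v_2], [v_0,v_1,v_3], [v_0,v_2,v_3], [v_1,v_2,v_3]

so the chain groups are C_0 ≅ Z^4, C_1 ≅ Z^6, C_2 ≅ Z^4.

The boundary map ∂_1: C_1 → C_0 sends each edge [p,q] (with p < q) to q − p.
The resulting 4×6 matrix has rank 3, and its Smith normal form has invariant factors (1,1,1).

The boundary map ∂_2: C_2 → C_1 maps a triangle to the signed sum of its edges. For instance
  ∂[v_0,v_1,v_3] = [v_1,v_3] − [v_0,v_3] + [v_0,v_1],
  ∂[v_0,v_1,v_2] = [v_1,v_2] − [v_0,v_2] + [v_0,v_1].
As a 6×4 matrix over Z this has rank 3, with invariant factors (1,1,1).

From H_k ≅ ker(∂_k) / im(∂_{k+1}) we obtain:

  H_0: rank C_0 − rank ∂_1 = 4 − 3 = 1, and the invariant factors of ∂_1 are all 1, so H_0 = Z.
  H_1: rank ker ∂_1 − rank ∂_2 = (6 − 3) − 3 = 0, and the invariant factors of ∂_2 are all 1, so H_1 = 0.
  H_2: rank ker ∂_2 − rank ∂_3 = (4 − 3) − 0 = 1, and there is no ∂_3, so H_2 = Z.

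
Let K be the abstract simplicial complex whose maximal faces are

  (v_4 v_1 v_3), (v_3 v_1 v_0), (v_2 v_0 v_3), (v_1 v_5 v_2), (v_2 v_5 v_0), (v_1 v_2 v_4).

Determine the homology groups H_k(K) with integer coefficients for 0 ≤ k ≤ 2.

Fix the vertex order v_0 < v_1 < v_2 < v_3 < v_4 < v_5 and write every simplex with vertices in increasing order. Then dim K = 2 and the simplices of K are:

  0-simplices (6): [v_0], [v_1], [v_2], [v_3], [v_4], [v_5]
  1-simplices (12): [v_0,v_1], [v_0,v_2], [v_0,v_3], [v_0,v_5], [v_1,v_2], [v_1,v_3], [v_1,v_4], [v_1,v_5], [v_2,v_3], [v_2,v_4], [v_2,v_5], [v_3,v_4]
  2-simplices (6): [v_0,v_1,v_3], [v_0,v_2,v_3], [v_0,v_2,v_5], [v_1,v_2,v_4], [v_1,v_2,v_5], [v_1,v_3,v_4]

Hence C_0 ≅ Z^6, C_1 ≅ Z^12, C_2 ≅ Z^6.

Boundary ∂_1: C_1 → C_0 is given by ∂[p,q] = [q] − [p]. For instance
  ∂[v_2,v_4] = [v_4] − [v_2].
The resulting 6×12 matrix has rank 5, and its Smith normal form has invariant factors (1,1,1,1,1).

∂_2: C_2 → C_1 sends each 2-simplex [p,q,r] to [q,r] − [p,r] + [p,q]. For instance
  ∂[v_1,v_3,v_4] = [v_3,v_4] − [v_1,v_4] + [v_1,v_3],
  ∂[v_0,v_2,v_3] = [v_2,v_3] − [v_0,v_3] + [v_0,v_2].
As a 12×6 matrix over Z this has rank 6, with invariant factors (1,1,1,1,1,1).

Reading off H_k = ker ∂_k / im ∂_{k+1}:

  H_0: rank C_0 − rank ∂_1 = 6 − 5 = 1, and the invariant factors of ∂_1 are all 1, so H_0 ≅ Z.
  H_1: rank ker ∂_1 − rank ∂_2 = (12 − 5) − 6 = 1, and the invariant factors of ∂_2 are all 1, so H_1 ≅ Z.
  H_2: rank ker ∂_2 − rank ∂_3 = (6 − 6) − 0 = 0, and there is no ∂_3, so H_2 ≅ 0.

(K is a triangulation of the cylinder S^1 x I.)

H_0 ≅ Z,  H_1 ≅ Z,  H_2 = 0.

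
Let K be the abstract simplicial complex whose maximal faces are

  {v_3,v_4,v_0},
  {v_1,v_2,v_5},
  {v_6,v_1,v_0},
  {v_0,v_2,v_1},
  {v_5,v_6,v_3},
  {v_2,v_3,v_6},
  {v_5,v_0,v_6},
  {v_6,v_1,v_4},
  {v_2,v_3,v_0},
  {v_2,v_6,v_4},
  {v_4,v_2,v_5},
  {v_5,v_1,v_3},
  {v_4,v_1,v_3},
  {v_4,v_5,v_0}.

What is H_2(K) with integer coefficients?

H_2 = Z.

Take the total order v_0 < v_1 < v_2 < v_3 < v_4 < v_5 < v_6 on the vertex set. Then K (dimension 2) consists of the simplices:

  0-simplices (7): [v_0], [v_1], [v_2], [v_3], [v_4], [v_5], [v_6]
  1-simplices (21): (21 of them)
  2-simplices (14): (14 of them)

giving chain groups C_0 ≅ Z^7, C_1 ≅ Z^21, C_2 ≅ Z^14.

The boundary map ∂_1: C_1 → C_0 sends each edge [p,q] (with p < q) to q − p.
The resulting 7×21 matrix has rank 6, and its Smith normal form has invariant factors (1,1,1,1,1,1).

∂_2: C_2 → C_1 sends each 2-simplex [p,q,r] to [q,r] − [p,r] + [p,q]. For instance
  ∂[v_2,v_4,v_5] = [v_4,v_5] − [v_2,v_5] + [v_2,v_4],
  ∂[v_1,v_2,v_5] = [v_2,v_5] − [v_1,v_5] + [v_1,v_2].
This gives a 21×14 integer matrix of rank 13; reducing to Smith normal form yields diagonal entries (1,1,1,1,1,1,1,1,1,1,1,1,1).

From H_k ≅ ker(∂_k) / im(∂_{k+1}) we obtain:

  H_2: rank ker ∂_2 − rank ∂_3 = (14 − 13) − 0 = 1, and there is no ∂_3, so H_2 = Z.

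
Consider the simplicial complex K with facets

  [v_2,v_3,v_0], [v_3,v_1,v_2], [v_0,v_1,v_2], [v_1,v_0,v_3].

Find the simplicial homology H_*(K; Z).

H_0 ≅ Z,  H_1 = 0,  H_2 ≅ Z.

Take the total order v_0 < v_1 < v_2 < v_3 on the vertex set. Then K (dimension 2) consists of the simplices:

  0-simplices (4): [v_0], [v_1], [v_2], [v_3]
  1-simplices (6): [v_0,v_1], [v_0,v_2], [v_0,v_3], [v_1,v_2], [v_1,v_3], [v_2,v_3]
  2-simplices (4): [v_0,v_1,v_2], [v_0,v_1,v_3], [v_0,v_2,v_3], [v_1,v_2,v_3]

Hence C_0 ≅ Z^4, C_1 ≅ Z^6, C_2 ≅ Z^4.

∂_1: C_1 → C_0 maps an edge to its endpoints' difference, ∂[p,q] = q − p.
As a 4×6 matrix over Z this has rank 3, with invariant factors (1,1,1).

The boundary map ∂_2: C_2 → C_1 acts by ∂[p,q,r] = [q,r] − [p,r] + [p,q]. For instance
  ∂[v_0,v_1,v_3] = [v_1,v_3] − [v_0,v_3] + [v_0,v_1],
  ∂[v_0,v_2,v_3] = [v_2,v_3] − [v_0,v_3] + [v_0,v_2].
The 6×4 boundary matrix has rank 3 and Smith normal form diag(1,1,1).

Now H_k = ker ∂_k / im ∂_{k+1}, so:

  H_0: rank C_0 − rank ∂_1 = 4 − 3 = 1, and the invariant factors of ∂_1 are all 1, so H_0 ≅ Z.
  H_1: rank ker ∂_1 − rank ∂_2 = (6 − 3) − 3 = 0, and the invariant factors of ∂_2 are all 1, so H_1 ≅ 0.
  H_2: rank ker ∂_2 − rank ∂_3 = (4 − 3) − 0 = 1, and there is no ∂_3, so H_2 ≅ Z.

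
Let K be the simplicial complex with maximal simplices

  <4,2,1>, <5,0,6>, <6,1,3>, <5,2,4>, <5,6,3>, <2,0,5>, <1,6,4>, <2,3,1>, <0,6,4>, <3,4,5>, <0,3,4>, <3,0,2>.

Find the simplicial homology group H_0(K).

Take the total order 0 < 1 < 2 < 3 < 4 < 5 < 6 on the vertex set. Then K (dimension 2) consists of the simplices:

  0-simplices (7): [0], [1], [2], [3], [4], [5], [6]
  1-simplices (18): [0,2], [0,3], [0,4], [0,5], [0,6], [1,2], [1,3], [1,4], [1,6], [2,3], [2,4], [2,5], [3,4], [3,5], [3,6], [4,5], [4,6], [5,6]
  2-simplices (12): [0,2,3], [0,2,5], [0,3,4], [0,4,6], [0,5,6], [1,2,3], [1,2,4], [1,3,6], [1,4,6], [2,4,5], [3,4,5], [3,5,6]

Hence C_0 ≅ Z^7, C_1 ≅ Z^18, C_2 ≅ Z^12.

∂_1: C_1 → C_0 is given by ∂[p,q] = [q] − [p]. For instance
  ∂[1,2] = [2] − [1].
The 7×18 boundary matrix has rank 6 and Smith normal form diag(1,1,1,1,1,1).

Boundary ∂_2: C_2 → C_1 maps a triangle to the signed sum of its edges. For instance
  ∂[3,4,5] = [4,5] − [3,5] + [3,4],
  ∂[0,5,6] = [5,6] − [0,6] + [0,5].
The resulting 18×12 matrix has rank 12, and its Smith normal form has invariant factors (1,1,1,1,1,1,1,1,1,1,1,2).

Computing H_k = (kernel of ∂_k) / (image of ∂_{k+1}):

  H_0: rank C_0 − rank ∂_1 = 7 − 6 = 1, and the invariant factors of ∂_1 are all 1, so H_0 = Z.

H_0 = Z.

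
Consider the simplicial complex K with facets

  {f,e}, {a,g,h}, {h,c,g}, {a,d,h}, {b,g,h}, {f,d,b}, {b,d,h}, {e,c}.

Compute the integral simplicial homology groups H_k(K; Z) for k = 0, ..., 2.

Take the total order a < b < c < d < e < f < g < h on the vertex set. Then K (dimension 2) consists of the simplices:

  0-simplices (8): a, b, c, d, e, f, g, h
  1-simplices (14): ad, ag, ah, bd, bf, bg, bh, ce, cg, ch, df, dh, ef, gh
  2-simplices (6): adh, agh, bdf, bdh, bgh, cgh

giving chain groups C_0 ≅ Z^8, C_1 ≅ Z^14, C_2 ≅ Z^6.

Boundary ∂_1: C_1 → C_0 sends each edge [p,q] (with p < q) to q − p.
The 8×14 boundary matrix has rank 7 and Smith normal form diag(1,1,1,1,1,1,1).

The boundary map ∂_2: C_2 → C_1 maps a triangle to the signed sum of its edges. For instance
  ∂cgh = gh − ch + cg,
  ∂adh = dh − ah + ad.
The 14×6 boundary matrix has rank 6 and Smith normal form diag(1,1,1,1,1,1).

From H_k ≅ ker(∂_k) / im(∂_{k+1}) we obtain:

  H_0: rank C_0 − rank ∂_1 = 8 − 7 = 1, and the invariant factors of ∂_1 are all 1, so H_0 ≅ Z.
  H_1: rank ker ∂_1 − rank ∂_2 = (14 − 7) − 6 = 1, and the invariant factors of ∂_2 are all 1, so H_1 ≅ Z.
  H_2: rank ker ∂_2 − rank ∂_3 = (6 − 6) − 0 = 0, and there is no ∂_3, so H_2 ≅ 0.

H_0 ≅ Z,  H_1 ≅ Z,  H_2 = 0.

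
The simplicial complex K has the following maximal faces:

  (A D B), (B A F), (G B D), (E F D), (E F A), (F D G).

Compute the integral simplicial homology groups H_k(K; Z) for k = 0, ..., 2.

H_0 = Z,  H_1 = Z,  H_2 = 0.

Order the vertices as A < B < D < E < F < G. Listing each simplex with vertices in this order, K has dimension 2 with simplices:

  0-simplices (6): A, B, D, E, F, G
  1-simplices (12): AB, AD, AE, AF, BD, BF, BG, DE, DF, DG, EF, FG
  2-simplices (6): ABD, ABF, AEF, BDG, DEF, DFG

Hence C_0 ≅ Z^6, C_1 ≅ Z^12, C_2 ≅ Z^6.

The boundary map ∂_1: C_1 → C_0 sends each edge [p,q] (with p < q) to q − p. For instance
  ∂BF = F − B.
The 6×12 boundary matrix has rank 5 and Smith normal form diag(1,1,1,1,1).

The boundary map ∂_2: C_2 → C_1 sends each 2-simplex [p,q,r] to [q,r] − [p,r] + [p,q]. For instance
  ∂DEF = EF − DF + DE,
  ∂BDG = DG − BG + BD.
The resulting 12×6 matrix has rank 6, and its Smith normal form has invariant factors (1,1,1,1,1,1).

From H_k ≅ ker(∂_k) / im(∂_{k+1}) we obtain:

  H_0: rank C_0 − rank ∂_1 = 6 − 5 = 1, and the invariant factors of ∂_1 are all 1, so H_0 = Z.
  H_1: rank ker ∂_1 − rank ∂_2 = (12 − 5) − 6 = 1, and the invariant factors of ∂_2 are all 1, so H_1 = Z.
  H_2: rank ker ∂_2 − rank ∂_3 = (6 − 6) − 0 = 0, and there is no ∂_3, so H_2 = 0.

(K is a triangulation of the cylinder S^1 x I.)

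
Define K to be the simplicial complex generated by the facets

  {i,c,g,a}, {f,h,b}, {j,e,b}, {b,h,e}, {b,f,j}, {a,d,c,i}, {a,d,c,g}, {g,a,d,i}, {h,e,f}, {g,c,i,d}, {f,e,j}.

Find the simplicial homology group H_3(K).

K has 10 vertices, 19 edges, 16 triangles, 5 3-simplices.
rank ∂_3 = 4, rank ∂_4 = 0 ⇒ b_3 = 5 − 4 − 0 = 1. So H_3 = Z.

H_3 = Z.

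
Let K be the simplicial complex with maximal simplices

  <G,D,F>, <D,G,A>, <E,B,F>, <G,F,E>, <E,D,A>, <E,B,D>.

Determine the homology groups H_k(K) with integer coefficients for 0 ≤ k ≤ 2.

Take the total order A < B < D < E < F < G on the vertex set. Then K (dimension 2) consists of the simplices:

  0-simplices (6): A, B, D, E, F, G
  1-simplices (12): AD, AE, AG, BD, BE, BF, DE, DF, DG, EF, EG, FG
  2-simplices (6): ADE, ADG, BDE, BEF, DFG, EFG

Hence C_0 ≅ Z^6, C_1 ≅ Z^12, C_2 ≅ Z^6.

The boundary map ∂_1: C_1 → C_0 maps an edge to its endpoints' difference, ∂[p,q] = q − p.
This gives a 6×12 integer matrix of rank 5; reducing to Smith normal form yields diagonal entries (1,1,1,1,1).

Boundary ∂_2: C_2 → C_1 maps a triangle to the signed sum of its edges. For instance
  ∂ADG = DG − AG + AD,
  ∂EFG = FG − EG + EF.
This gives a 12×6 integer matrix of rank 6; reducing to Smith normal form yields diagonal entries (1,1,1,1,1,1).

Now H_k = ker ∂_k / im ∂_{k+1}, so:

  H_0: rank C_0 − rank ∂_1 = 6 − 5 = 1, and the invariant factors of ∂_1 are all 1, so H_0 ≅ Z.
  H_1: rank ker ∂_1 − rank ∂_2 = (12 − 5) − 6 = 1, and the invariant factors of ∂_2 are all 1, so H_1 ≅ Z.
  H_2: rank ker ∂_2 − rank ∂_3 = (6 − 6) − 0 = 0, and there is no ∂_3, so H_2 ≅ 0.

H_0 = Z,  H_1 = Z,  H_2 = 0.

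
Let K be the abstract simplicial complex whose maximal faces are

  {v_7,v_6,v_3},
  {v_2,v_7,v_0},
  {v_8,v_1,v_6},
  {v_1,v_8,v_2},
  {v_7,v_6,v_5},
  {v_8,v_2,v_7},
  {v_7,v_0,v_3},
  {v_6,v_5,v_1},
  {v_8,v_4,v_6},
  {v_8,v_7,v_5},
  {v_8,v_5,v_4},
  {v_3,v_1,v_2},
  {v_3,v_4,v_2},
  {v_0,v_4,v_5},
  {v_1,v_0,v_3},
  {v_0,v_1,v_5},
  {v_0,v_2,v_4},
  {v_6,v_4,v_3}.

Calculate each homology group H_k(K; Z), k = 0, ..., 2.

H_0 ≅ Z,  H_1 ≅ Z × Z/2,  H_2 = 0.

Take the total order v_0 < v_1 < v_2 < v_3 < v_4 < v_5 < v_6 < v_7 < v_8 on the vertex set. Then K (dimension 2) consists of the simplices:

  0-simplices (9): [v_0], [v_1], [v_2], [v_3], [v_4], [v_5], [v_6], [v_7], [v_8]
  1-simplices (27): (27 of them)
  2-simplices (18): (18 of them)

so the chain groups are C_0 ≅ Z^9, C_1 ≅ Z^27, C_2 ≅ Z^18.

The boundary map ∂_1: C_1 → C_0 sends each edge [p,q] (with p < q) to q − p. For instance
  ∂[v_5,v_7] = [v_7] − [v_5].
The resulting 9×27 matrix has rank 8, and its Smith normal form has invariant factors (1,1,1,1,1,1,1,1).

The boundary map ∂_2: C_2 → C_1 acts by ∂[p,q,r] = [q,r] − [p,r] + [p,q]. For instance
  ∂[v_3,v_4,v_6] = [v_4,v_6] − [v_3,v_6] + [v_3,v_4],
  ∂[v_5,v_6,v_7] = [v_6,v_7] − [v_5,v_7] + [v_5,v_6].
The resulting 27×18 matrix has rank 18, and its Smith normal form has invariant factors (1,1,1,1,1,1,1,1,1,1,1,1,1,1,1,1,1,2).

Now H_k = ker ∂_k / im ∂_{k+1}, so:

  H_0: rank C_0 − rank ∂_1 = 9 − 8 = 1, and the invariant factors of ∂_1 are all 1, so H_0 ≅ Z.
  H_1: rank ker ∂_1 − rank ∂_2 = (27 − 8) − 18 = 1, and ∂_2 has invariant factor 2 > 1, so H_1 ≅ Z × Z/2.
  H_2: rank ker ∂_2 − rank ∂_3 = (18 − 18) − 0 = 0, and there is no ∂_3, so H_2 ≅ 0.

As a check, the Euler characteristic is 9 − 27 + 18 = 0, which agrees with 1 − 1 + 0 = 0.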